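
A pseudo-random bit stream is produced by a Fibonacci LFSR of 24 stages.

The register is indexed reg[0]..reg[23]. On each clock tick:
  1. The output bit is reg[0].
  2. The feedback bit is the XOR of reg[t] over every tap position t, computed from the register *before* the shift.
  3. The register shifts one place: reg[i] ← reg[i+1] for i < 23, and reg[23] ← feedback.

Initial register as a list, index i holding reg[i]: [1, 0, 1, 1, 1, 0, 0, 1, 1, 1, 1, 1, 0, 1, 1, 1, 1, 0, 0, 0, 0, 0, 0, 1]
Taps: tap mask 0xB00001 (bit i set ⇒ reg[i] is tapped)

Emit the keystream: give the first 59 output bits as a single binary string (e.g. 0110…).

10111001111101111000000100001111010011001001001110000101001

step | reg (before) | out | fb
   0 | 101110011111011110000001 | 1 | 0
   1 | 011100111110111100000010 | 0 | 0
   2 | 111001111101111000000100 | 1 | 0
   3 | 110011111011110000001000 | 1 | 0
   4 | 100111110111100000010000 | 1 | 1
   5 | 001111101111000000100001 | 0 | 1
   6 | 011111011110000001000011 | 0 | 1
   7 | 111110111100000010000111 | 1 | 1
   8 | 111101111000000100001111 | 1 | 0
   9 | 111011110000001000011110 | 1 | 1
  10 | 110111100000010000111101 | 1 | 0
  11 | 101111000000100001111010 | 1 | 0
  12 | 011110000001000011110100 | 0 | 1
  13 | 111100000010000111101001 | 1 | 1
  14 | 111000000100001111010011 | 1 | 0
  15 | 110000001000011110100110 | 1 | 0
  16 | 100000010000111101001100 | 1 | 1
  17 | 000000100001111010011001 | 0 | 0
  18 | 000001000011110100110010 | 0 | 0
  19 | 000010000111101001100100 | 0 | 1
  20 | 000100001111010011001001 | 0 | 0
  21 | 001000011110100110010010 | 0 | 0
  22 | 010000111101001100100100 | 0 | 1
  23 | 100001111010011001001001 | 1 | 1
  24 | 000011110100110010010011 | 0 | 1
  25 | 000111101001100100100111 | 0 | 0
  26 | 001111010011001001001110 | 0 | 0
  27 | 011110100110010010011100 | 0 | 0
  28 | 111101001100100100111000 | 1 | 0
  29 | 111010011001001001110000 | 1 | 1
  30 | 110100110010010011100001 | 1 | 0
  31 | 101001100100100111000010 | 1 | 1
  32 | 010011001001001110000101 | 0 | 0
  33 | 100110010010011100001010 | 1 | 0
  34 | 001100100100111000010100 | 0 | 1
  35 | 011001001001110000101001 | 0 | 0
  36 | 110010010011100001010010 | 1 | 1
  37 | 100100100111000010100101 | 1 | 1
  38 | 001001001110000101001011 | 0 | 0
  39 | 010010011100001010010110 | 0 | 1
  40 | 100100111000010100101101 | 1 | 0
  41 | 001001110000101001011010 | 0 | 1
  42 | 010011100001010010110101 | 0 | 0
  43 | 100111000010100101101010 | 1 | 0
  44 | 001110000101001011010100 | 0 | 1
  45 | 011100001010010110101001 | 0 | 0
  46 | 111000010100101101010010 | 1 | 1
  47 | 110000101001011010100101 | 1 | 1
  48 | 100001010010110101001011 | 1 | 1
  49 | 000010100101101010010111 | 0 | 0
  50 | 000101001011010100101110 | 0 | 0
  51 | 001010010110101001011100 | 0 | 0
  52 | 010100101101010010111000 | 0 | 1
  53 | 101001011010100101110001 | 1 | 0
  54 | 010010110101001011100010 | 0 | 0
  55 | 100101101010010111000100 | 1 | 0
  56 | 001011010100101110001000 | 0 | 1
  57 | 010110101001011100010001 | 0 | 1
  58 | 101101010010111000100011 | 1 | 0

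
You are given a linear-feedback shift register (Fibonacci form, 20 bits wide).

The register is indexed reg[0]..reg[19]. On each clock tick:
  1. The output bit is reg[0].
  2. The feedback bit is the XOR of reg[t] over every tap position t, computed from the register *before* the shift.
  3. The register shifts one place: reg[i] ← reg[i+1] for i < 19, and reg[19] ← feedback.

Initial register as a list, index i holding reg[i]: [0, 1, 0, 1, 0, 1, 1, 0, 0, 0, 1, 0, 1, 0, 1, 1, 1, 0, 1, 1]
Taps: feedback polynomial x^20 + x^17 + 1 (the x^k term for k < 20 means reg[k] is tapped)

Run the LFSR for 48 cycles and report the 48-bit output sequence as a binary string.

tick  register→output (feedback)
  0  01010110001010111011→0 (0)
  1  10101100010101110110→1 (0)
  2  01011000101011101100→0 (1)
  3  10110001010111011001→1 (1)
  4  01100010101110110011→0 (0)
  5  11000101011101100110→1 (0)
  6  10001010111011001100→1 (0)
  7  00010101110110011000→0 (0)
  8  00101011101100110000→0 (0)
  9  01010111011001100000→0 (0)
 10  10101110110011000000→1 (1)
 11  01011101100110000001→0 (0)
 12  10111011001100000010→1 (1)
 13  01110110011000000101→0 (1)
 14  11101100110000001011→1 (1)
 15  11011001100000010111→1 (0)
 16  10110011000000101110→1 (0)
 17  01100110000001011100→0 (1)
 18  11001100000010111001→1 (1)
 19  10011000000101110011→1 (1)
 20  00110000001011100111→0 (1)
 21  01100000010111001111→0 (1)
 22  11000000101110011111→1 (0)
 23  10000001011100111110→1 (0)
 24  00000010111001111100→0 (1)
 25  00000101110011111001→0 (0)
 26  00001011100111110010→0 (0)
 27  00010111001111100100→0 (1)
 28  00101110011111001001→0 (0)
 29  01011100111110010010→0 (0)
 30  10111001111100100100→1 (0)
 31  01110011111001001000→0 (0)
 32  11100111110010010000→1 (1)
 33  11001111100100100001→1 (1)
 34  10011111001001000011→1 (1)
 35  00111110010010000111→0 (1)
 36  01111100100100001111→0 (1)
 37  11111001001000011111→1 (0)
 38  11110010010000111110→1 (0)
 39  11100100100001111100→1 (0)
 40  11001001000011111000→1 (1)
 41  10010010000111110001→1 (1)
 42  00100100001111100011→0 (0)
 43  01001000011111000110→0 (1)
 44  10010000111110001101→1 (0)
 45  00100001111100011010→0 (0)
 46  01000011111000110100→0 (1)
 47  10000111110001101001→1 (1)

010101100010101110110011000000101110011111001001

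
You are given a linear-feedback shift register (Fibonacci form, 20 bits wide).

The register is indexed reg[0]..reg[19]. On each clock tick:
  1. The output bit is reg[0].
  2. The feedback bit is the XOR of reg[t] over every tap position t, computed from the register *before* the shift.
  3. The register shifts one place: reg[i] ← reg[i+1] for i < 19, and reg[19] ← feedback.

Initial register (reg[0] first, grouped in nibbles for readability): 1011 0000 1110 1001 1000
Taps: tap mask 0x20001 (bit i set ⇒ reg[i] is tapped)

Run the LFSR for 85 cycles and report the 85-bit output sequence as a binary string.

1011000011101001100010100100011001010010111110110000010110011100001101101000100011011

tick  register→output (feedback)
  0  10110000111010011000→1 (1)
  1  01100001110100110001→0 (0)
  2  11000011101001100010→1 (1)
  3  10000111010011000101→1 (0)
  4  00001110100110001010→0 (0)
  5  00011101001100010100→0 (1)
  6  00111010011000101001→0 (0)
  7  01110100110001010010→0 (0)
  8  11101001100010100100→1 (0)
  9  11010011000101001000→1 (1)
 10  10100110001010010001→1 (1)
 11  01001100010100100011→0 (0)
 12  10011000101001000110→1 (0)
 13  00110001010010001100→0 (1)
 14  01100010100100011001→0 (0)
 15  11000101001000110010→1 (1)
 16  10001010010001100101→1 (0)
 17  00010100100011001010→0 (0)
 18  00101001000110010100→0 (1)
 19  01010010001100101001→0 (0)
 20  10100100011001010010→1 (1)
 21  01001000110010100101→0 (1)
 22  10010001100101001011→1 (1)
 23  00100011001010010111→0 (1)
 24  01000110010100101111→0 (1)
 25  10001100101001011111→1 (0)
 26  00011001010010111110→0 (1)
 27  00110010100101111101→0 (1)
 28  01100101001011111011→0 (0)
 29  11001010010111110110→1 (0)
 30  10010100101111101100→1 (0)
 31  00101001011111011000→0 (0)
 32  01010010111110110000→0 (0)
 33  10100101111101100000→1 (1)
 34  01001011111011000001→0 (0)
 35  10010111110110000010→1 (1)
 36  00101111101100000101→0 (1)
 37  01011111011000001011→0 (0)
 38  10111110110000010110→1 (0)
 39  01111101100000101100→0 (1)
 40  11111011000001011001→1 (1)
 41  11110110000010110011→1 (1)
 42  11101100000101100111→1 (0)
 43  11011000001011001110→1 (0)
 44  10110000010110011100→1 (0)
 45  01100000101100111000→0 (0)
 46  11000001011001110000→1 (1)
 47  10000010110011100001→1 (1)
 48  00000101100111000011→0 (0)
 49  00001011001110000110→0 (1)
 50  00010110011100001101→0 (1)
 51  00101100111000011011→0 (0)
 52  01011001110000110110→0 (1)
 53  10110011100001101101→1 (0)
 54  01100111000011011010→0 (0)
 55  11001110000110110100→1 (0)
 56  10011100001101101000→1 (1)
 57  00111000011011010001→0 (0)
 58  01110000110110100010→0 (0)
 59  11100001101101000100→1 (0)
 60  11000011011010001000→1 (1)
 61  10000110110100010001→1 (1)
 62  00001101101000100011→0 (0)
 63  00011011010001000110→0 (1)
 64  00110110100010001101→0 (1)
 65  01101101000100011011→0 (0)
 66  11011010001000110110→1 (0)
 67  10110100010001101100→1 (0)
 68  01101000100011011000→0 (0)
 69  11010001000110110000→1 (1)
 70  10100010001101100001→1 (1)
 71  01000100011011000011→0 (0)
 72  10001000110110000110→1 (0)
 73  00010001101100001100→0 (1)
 74  00100011011000011001→0 (0)
 75  01000110110000110010→0 (0)
 76  10001101100001100100→1 (0)
 77  00011011000011001000→0 (0)
 78  00110110000110010000→0 (0)
 79  01101100001100100000→0 (0)
 80  11011000011001000000→1 (1)
 81  10110000110010000001→1 (1)
 82  01100001100100000011→0 (0)
 83  11000011001000000110→1 (0)
 84  10000110010000001100→1 (0)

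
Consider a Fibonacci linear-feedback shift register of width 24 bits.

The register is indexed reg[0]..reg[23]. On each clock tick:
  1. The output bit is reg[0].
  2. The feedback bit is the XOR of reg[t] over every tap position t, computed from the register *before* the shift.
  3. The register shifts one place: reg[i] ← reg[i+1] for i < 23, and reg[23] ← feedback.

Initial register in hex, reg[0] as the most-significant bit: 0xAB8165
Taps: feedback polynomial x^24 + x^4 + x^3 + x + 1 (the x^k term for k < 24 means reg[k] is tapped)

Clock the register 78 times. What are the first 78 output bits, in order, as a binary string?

101010111000000101100101000110001001111011010110011001001011100010101111110000

tick  register→output (feedback)
  0  101010111000000101100101→1 (0)
  1  010101110000001011001010→0 (0)
  2  101011100000010110010100→1 (0)
  3  010111000000101100101000→0 (1)
  4  101110000001011001010001→1 (1)
  5  011100000010110010100011→0 (0)
  6  111000000101100101000110→1 (0)
  7  110000001011001010001100→1 (0)
  8  100000010110010100011000→1 (1)
  9  000000101100101000110001→0 (0)
 10  000001011001010001100010→0 (0)
 11  000010110010100011000100→0 (1)
 12  000101100101000110001001→0 (1)
 13  001011001010001100010011→0 (1)
 14  010110010100011000100111→0 (1)
 15  101100101000110001001111→1 (0)
 16  011001010001100010011110→0 (1)
 17  110010100011000100111101→1 (1)
 18  100101000110001001111011→1 (0)
 19  001010001100010011110110→0 (1)
 20  010100011000100111101101→0 (0)
 21  101000110001001111011010→1 (1)
 22  010001100010011110110101→0 (1)
 23  100011000100111101101011→1 (0)
 24  000110001001111011010110→0 (0)
 25  001100010011110110101100→0 (1)
 26  011000100111101101011001→0 (1)
 27  110001001111011010110011→1 (0)
 28  100010011110110101100110→1 (0)
 29  000100111101101011001100→0 (1)
 30  001001111011010110011001→0 (0)
 31  010011110110101100110010→0 (0)
 32  100111101101011001100100→1 (1)
 33  001111011010110011001001→0 (0)
 34  011110110101100110010010→0 (1)
 35  111101101011001100100101→1 (1)
 36  111011010110011001001011→1 (1)
 37  110110101100110010010111→1 (0)
 38  101101011001100100101110→1 (0)
 39  011010110011001001011100→0 (0)
 40  110101100110010010111000→1 (1)
 41  101011001100100101110001→1 (0)
 42  010110011001001011100010→0 (1)
 43  101100110010010111000101→1 (0)
 44  011001100100101110001010→0 (1)
 45  110011001001011100010101→1 (1)
 46  100110010010111000101011→1 (1)
 47  001100100101110001010111→0 (1)
 48  011001001011100010101111→0 (1)
 49  110010010111000101011111→1 (1)
 50  100100101110001010111111→1 (0)
 51  001001011100010101111110→0 (0)
 52  010010111000101011111100→0 (0)
 53  100101110001010111111000→1 (0)
 54  001011100010101111110000→0 (1)
 55  010111000101011111100001→0 (1)
 56  101110001010111111000011→1 (1)
 57  011100010101111110000111→0 (0)
 58  111000101011111100001110→1 (0)
 59  110001010111111000011100→1 (0)
 60  100010101111110000111000→1 (0)
 61  000101011111100001110000→0 (1)
 62  001010111111000011100001→0 (1)
 63  010101111110000111000011→0 (0)
 64  101011111100001110000110→1 (0)
 65  010111111000011100001100→0 (1)
 66  101111110000111000011001→1 (1)
 67  011111100001110000110011→0 (1)
 68  111111000011100001100111→1 (0)
 69  111110000111000011001110→1 (0)
 70  111100001110000110011100→1 (1)
 71  111000011100001100111001→1 (0)
 72  110000111000011001110010→1 (0)
 73  100001110000110011100100→1 (1)
 74  000011100001100111001001→0 (1)
 75  000111000011001110010011→0 (0)
 76  001110000110011100100110→0 (0)
 77  011100001100111001001100→0 (0)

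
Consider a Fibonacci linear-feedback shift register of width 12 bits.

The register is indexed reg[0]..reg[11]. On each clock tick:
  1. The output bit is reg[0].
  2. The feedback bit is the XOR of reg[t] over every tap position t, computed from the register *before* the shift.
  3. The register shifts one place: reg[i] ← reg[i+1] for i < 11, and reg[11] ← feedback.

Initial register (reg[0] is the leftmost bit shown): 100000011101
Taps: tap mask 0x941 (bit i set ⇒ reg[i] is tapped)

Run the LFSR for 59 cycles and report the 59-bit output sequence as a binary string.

tick  register→output (feedback)
  0  100000011101→1 (1)
  1  000000111011→0 (1)
  2  000001110111→0 (0)
  3  000011101110→0 (0)
  4  000111011100→0 (1)
  5  001110111001→0 (1)
  6  011101110011→0 (0)
  7  111011100110→1 (0)
  8  110111001100→1 (0)
  9  101110011000→1 (0)
 10  011100110000→0 (1)
 11  111001100001→1 (1)
 12  110011000011→1 (0)
 13  100110000110→1 (1)
 14  001100001101→0 (0)
 15  011000011010→0 (1)
 16  110000110101→1 (1)
 17  100001101011→1 (0)
 18  000011010110→0 (0)
 19  000110101100→0 (0)
 20  001101011000→0 (1)
 21  011010110001→0 (0)
 22  110101100010→1 (0)
 23  101011000100→1 (1)
 24  010110001001→0 (0)
 25  101100010010→1 (1)
 26  011000100101→0 (0)
 27  110001001010→1 (0)
 28  100010010100→1 (1)
 29  000100101001→0 (1)
 30  001001010011→0 (1)
 31  010010100111→0 (0)
 32  100101001110→1 (0)
 33  001010011100→0 (1)
 34  010100111001→0 (1)
 35  101001110011→1 (1)
 36  010011100111→0 (0)
 37  100111001110→1 (0)
 38  001110011100→0 (1)
 39  011100111001→0 (1)
 40  111001110011→1 (1)
 41  110011100111→1 (1)
 42  100111001111→1 (1)
 43  001110011111→0 (0)
 44  011100111110→0 (0)
 45  111001111100→1 (1)
 46  110011111001→1 (0)
 47  100111110010→1 (0)
 48  001111100100→0 (1)
 49  011111001001→0 (0)
 50  111110010010→1 (1)
 51  111100100101→1 (1)
 52  111001001011→1 (1)
 53  110010010111→1 (0)
 54  100100101110→1 (1)
 55  001001011101→0 (0)
 56  010010111010→0 (0)
 57  100101110100→1 (0)
 58  001011101000→0 (0)

10000001110111001100001101011000100101001110011100111110010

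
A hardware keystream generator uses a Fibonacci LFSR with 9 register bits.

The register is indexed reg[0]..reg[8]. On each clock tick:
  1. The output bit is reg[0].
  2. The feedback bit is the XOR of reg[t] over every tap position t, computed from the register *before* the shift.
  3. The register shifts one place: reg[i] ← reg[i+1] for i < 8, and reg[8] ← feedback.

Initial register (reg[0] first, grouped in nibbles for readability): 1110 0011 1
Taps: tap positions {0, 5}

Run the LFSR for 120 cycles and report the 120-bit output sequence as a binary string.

k : reg_k → out_k, fb_k
0: 111000111 → 1, fb=1
1: 110001111 → 1, fb=0
2: 100011110 → 1, fb=0
3: 000111100 → 0, fb=1
4: 001111001 → 0, fb=1
5: 011110011 → 0, fb=0
6: 111100110 → 1, fb=1
7: 111001101 → 1, fb=0
8: 110011010 → 1, fb=0
9: 100110100 → 1, fb=1
10: 001101001 → 0, fb=1
11: 011010011 → 0, fb=0
12: 110100110 → 1, fb=1
13: 101001101 → 1, fb=0
14: 010011010 → 0, fb=1
15: 100110101 → 1, fb=1
16: 001101011 → 0, fb=1
17: 011010111 → 0, fb=0
18: 110101110 → 1, fb=0
19: 101011100 → 1, fb=0
20: 010111000 → 0, fb=1
21: 101110001 → 1, fb=1
22: 011100011 → 0, fb=0
23: 111000110 → 1, fb=1
24: 110001101 → 1, fb=0
25: 100011010 → 1, fb=0
26: 000110100 → 0, fb=0
27: 001101000 → 0, fb=1
28: 011010001 → 0, fb=0
29: 110100010 → 1, fb=1
30: 101000101 → 1, fb=1
31: 010001011 → 0, fb=1
32: 100010111 → 1, fb=1
33: 000101111 → 0, fb=1
34: 001011111 → 0, fb=1
35: 010111111 → 0, fb=1
36: 101111111 → 1, fb=0
37: 011111110 → 0, fb=1
38: 111111101 → 1, fb=0
39: 111111010 → 1, fb=0
40: 111110100 → 1, fb=1
41: 111101001 → 1, fb=0
42: 111010010 → 1, fb=1
43: 110100101 → 1, fb=1
44: 101001011 → 1, fb=0
45: 010010110 → 0, fb=0
46: 100101100 → 1, fb=0
47: 001011000 → 0, fb=1
48: 010110001 → 0, fb=0
49: 101100010 → 1, fb=1
50: 011000101 → 0, fb=0
51: 110001010 → 1, fb=0
52: 100010100 → 1, fb=1
53: 000101001 → 0, fb=1
54: 001010011 → 0, fb=0
55: 010100110 → 0, fb=0
56: 101001100 → 1, fb=0
57: 010011000 → 0, fb=1
58: 100110001 → 1, fb=1
59: 001100011 → 0, fb=0
60: 011000110 → 0, fb=0
61: 110001100 → 1, fb=0
62: 100011000 → 1, fb=0
63: 000110000 → 0, fb=0
64: 001100000 → 0, fb=0
65: 011000000 → 0, fb=0
66: 110000000 → 1, fb=1
67: 100000001 → 1, fb=1
68: 000000011 → 0, fb=0
69: 000000110 → 0, fb=0
70: 000001100 → 0, fb=1
71: 000011001 → 0, fb=1
72: 000110011 → 0, fb=0
73: 001100110 → 0, fb=0
74: 011001100 → 0, fb=1
75: 110011001 → 1, fb=0
76: 100110010 → 1, fb=1
77: 001100101 → 0, fb=0
78: 011001010 → 0, fb=1
79: 110010101 → 1, fb=1
80: 100101011 → 1, fb=0
81: 001010110 → 0, fb=0
82: 010101100 → 0, fb=1
83: 101011001 → 1, fb=0
84: 010110010 → 0, fb=0
85: 101100100 → 1, fb=1
86: 011001001 → 0, fb=1
87: 110010011 → 1, fb=1
88: 100100111 → 1, fb=1
89: 001001111 → 0, fb=1
90: 010011111 → 0, fb=1
91: 100111111 → 1, fb=0
92: 001111110 → 0, fb=1
93: 011111101 → 0, fb=1
94: 111111011 → 1, fb=0
95: 111110110 → 1, fb=1
96: 111101101 → 1, fb=0
97: 111011010 → 1, fb=0
98: 110110100 → 1, fb=1
99: 101101001 → 1, fb=0
100: 011010010 → 0, fb=0
101: 110100100 → 1, fb=1
102: 101001001 → 1, fb=0
103: 010010010 → 0, fb=0
104: 100100100 → 1, fb=1
105: 001001001 → 0, fb=1
106: 010010011 → 0, fb=0
107: 100100110 → 1, fb=1
108: 001001101 → 0, fb=1
109: 010011011 → 0, fb=1
110: 100110111 → 1, fb=1
111: 001101111 → 0, fb=1
112: 011011111 → 0, fb=1
113: 110111111 → 1, fb=0
114: 101111110 → 1, fb=0
115: 011111100 → 0, fb=1
116: 111111001 → 1, fb=0
117: 111110010 → 1, fb=1
118: 111100101 → 1, fb=1
119: 111001011 → 1, fb=0

111000111100110100110101110001101000101111111010010110001010011000110000000110011001010110010011111101101001001001101111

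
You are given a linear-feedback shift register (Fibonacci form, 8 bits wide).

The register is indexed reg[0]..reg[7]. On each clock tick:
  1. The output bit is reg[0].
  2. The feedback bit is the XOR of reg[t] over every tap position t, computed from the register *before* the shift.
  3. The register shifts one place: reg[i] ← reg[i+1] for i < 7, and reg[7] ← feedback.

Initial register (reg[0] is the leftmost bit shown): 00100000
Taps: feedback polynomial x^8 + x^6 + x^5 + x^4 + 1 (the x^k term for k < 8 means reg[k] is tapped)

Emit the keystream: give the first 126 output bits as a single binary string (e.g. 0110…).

step | reg (before) | out | fb
   0 | 00100000 | 0 | 0
   1 | 01000000 | 0 | 0
   2 | 10000000 | 1 | 1
   3 | 00000001 | 0 | 0
   4 | 00000010 | 0 | 1
   5 | 00000101 | 0 | 1
   6 | 00001011 | 0 | 0
   7 | 00010110 | 0 | 0
   8 | 00101100 | 0 | 0
   9 | 01011000 | 0 | 1
  10 | 10110001 | 1 | 1
  11 | 01100011 | 0 | 1
  12 | 11000111 | 1 | 1
  13 | 10001111 | 1 | 0
  14 | 00011110 | 0 | 1
  15 | 00111101 | 0 | 0
  16 | 01111010 | 0 | 0
  17 | 11110100 | 1 | 0
  18 | 11101000 | 1 | 0
  19 | 11010000 | 1 | 1
  20 | 10100001 | 1 | 1
  21 | 01000011 | 0 | 1
  22 | 10000111 | 1 | 1
  23 | 00001111 | 0 | 1
  24 | 00011111 | 0 | 1
  25 | 00111111 | 0 | 1
  26 | 01111111 | 0 | 1
  27 | 11111111 | 1 | 0
  28 | 11111110 | 1 | 0
  29 | 11111100 | 1 | 1
  30 | 11111001 | 1 | 0
  31 | 11110010 | 1 | 0
  32 | 11100100 | 1 | 0
  33 | 11001000 | 1 | 0
  34 | 10010000 | 1 | 1
  35 | 00100001 | 0 | 0
  36 | 01000010 | 0 | 1
  37 | 10000101 | 1 | 0
  38 | 00001010 | 0 | 0
  39 | 00010100 | 0 | 1
  40 | 00101001 | 0 | 1
  41 | 01010011 | 0 | 1
  42 | 10100111 | 1 | 1
  43 | 01001111 | 0 | 1
  44 | 10011111 | 1 | 0
  45 | 00111110 | 0 | 1
  46 | 01111101 | 0 | 0
  47 | 11111010 | 1 | 1
  48 | 11110101 | 1 | 0
  49 | 11101010 | 1 | 1
  50 | 11010101 | 1 | 0
  51 | 10101010 | 1 | 1
  52 | 01010101 | 0 | 1
  53 | 10101011 | 1 | 1
  54 | 01010111 | 0 | 0
  55 | 10101110 | 1 | 0
  56 | 01011100 | 0 | 0
  57 | 10111000 | 1 | 0
  58 | 01110000 | 0 | 0
  59 | 11100000 | 1 | 1
  60 | 11000001 | 1 | 1
  61 | 10000011 | 1 | 0
  62 | 00000110 | 0 | 0
  63 | 00001100 | 0 | 0
  64 | 00011000 | 0 | 1
  65 | 00110001 | 0 | 0
  66 | 01100010 | 0 | 1
  67 | 11000101 | 1 | 0
  68 | 10001010 | 1 | 1
  69 | 00010101 | 0 | 1
  70 | 00101011 | 0 | 0
  71 | 01010110 | 0 | 0
  72 | 10101100 | 1 | 1
  73 | 01011001 | 0 | 1
  74 | 10110011 | 1 | 0
  75 | 01100110 | 0 | 0
  76 | 11001100 | 1 | 1
  77 | 10011001 | 1 | 0
  78 | 00110010 | 0 | 1
  79 | 01100101 | 0 | 1
  80 | 11001011 | 1 | 1
  81 | 10010111 | 1 | 1
  82 | 00101111 | 0 | 1
  83 | 01011111 | 0 | 1
  84 | 10111111 | 1 | 0
  85 | 01111110 | 0 | 1
  86 | 11111101 | 1 | 1
  87 | 11111011 | 1 | 1
  88 | 11110111 | 1 | 1
  89 | 11101111 | 1 | 0
  90 | 11011110 | 1 | 0
  91 | 10111100 | 1 | 1
  92 | 01111001 | 0 | 1
  93 | 11110011 | 1 | 0
  94 | 11100110 | 1 | 1
  95 | 11001101 | 1 | 1
  96 | 10011011 | 1 | 1
  97 | 00110111 | 0 | 0
  98 | 01101110 | 0 | 1
  99 | 11011101 | 1 | 1
 100 | 10111011 | 1 | 1
 101 | 01110111 | 0 | 0
 102 | 11101110 | 1 | 0
 103 | 11011100 | 1 | 1
 104 | 10111001 | 1 | 0
 105 | 01110010 | 0 | 1
 106 | 11100101 | 1 | 0
 107 | 11001010 | 1 | 1
 108 | 10010101 | 1 | 0
 109 | 00101010 | 0 | 0
 110 | 01010100 | 0 | 1
 111 | 10101001 | 1 | 0
 112 | 01010010 | 0 | 1
 113 | 10100101 | 1 | 0
 114 | 01001010 | 0 | 0
 115 | 10010100 | 1 | 0
 116 | 00101000 | 0 | 1
 117 | 01010001 | 0 | 0
 118 | 10100010 | 1 | 0
 119 | 01000100 | 0 | 1
 120 | 10001001 | 1 | 0
 121 | 00010010 | 0 | 1
 122 | 00100101 | 0 | 1
 123 | 01001011 | 0 | 0
 124 | 10010110 | 1 | 1
 125 | 00101101 | 0 | 0

001000000010110001111010000111111110010000101001111101010101110000011000101011001100101111110111100110111011100101010010100010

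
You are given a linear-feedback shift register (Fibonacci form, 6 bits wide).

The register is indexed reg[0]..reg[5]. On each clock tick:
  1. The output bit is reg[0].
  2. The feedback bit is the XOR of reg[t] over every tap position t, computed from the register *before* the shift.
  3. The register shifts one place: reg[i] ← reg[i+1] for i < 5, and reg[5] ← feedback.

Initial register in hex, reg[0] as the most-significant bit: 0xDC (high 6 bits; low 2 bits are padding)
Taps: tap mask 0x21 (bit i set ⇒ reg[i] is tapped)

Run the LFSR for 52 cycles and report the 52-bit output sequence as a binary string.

step | reg (before) | out | fb
   0 | 110111 | 1 | 0
   1 | 101110 | 1 | 1
   2 | 011101 | 0 | 1
   3 | 111011 | 1 | 0
   4 | 110110 | 1 | 1
   5 | 101101 | 1 | 0
   6 | 011010 | 0 | 0
   7 | 110100 | 1 | 1
   8 | 101001 | 1 | 0
   9 | 010010 | 0 | 0
  10 | 100100 | 1 | 1
  11 | 001001 | 0 | 1
  12 | 010011 | 0 | 1
  13 | 100111 | 1 | 0
  14 | 001110 | 0 | 0
  15 | 011100 | 0 | 0
  16 | 111000 | 1 | 1
  17 | 110001 | 1 | 0
  18 | 100010 | 1 | 1
  19 | 000101 | 0 | 1
  20 | 001011 | 0 | 1
  21 | 010111 | 0 | 1
  22 | 101111 | 1 | 0
  23 | 011110 | 0 | 0
  24 | 111100 | 1 | 1
  25 | 111001 | 1 | 0
  26 | 110010 | 1 | 1
  27 | 100101 | 1 | 0
  28 | 001010 | 0 | 0
  29 | 010100 | 0 | 0
  30 | 101000 | 1 | 1
  31 | 010001 | 0 | 1
  32 | 100011 | 1 | 0
  33 | 000110 | 0 | 0
  34 | 001100 | 0 | 0
  35 | 011000 | 0 | 0
  36 | 110000 | 1 | 1
  37 | 100001 | 1 | 0
  38 | 000010 | 0 | 0
  39 | 000100 | 0 | 0
  40 | 001000 | 0 | 0
  41 | 010000 | 0 | 0
  42 | 100000 | 1 | 1
  43 | 000001 | 0 | 1
  44 | 000011 | 0 | 1
  45 | 000111 | 0 | 1
  46 | 001111 | 0 | 1
  47 | 011111 | 0 | 1
  48 | 111111 | 1 | 0
  49 | 111110 | 1 | 1
  50 | 111101 | 1 | 0
  51 | 111010 | 1 | 1

1101110110100100111000101111001010001100001000001111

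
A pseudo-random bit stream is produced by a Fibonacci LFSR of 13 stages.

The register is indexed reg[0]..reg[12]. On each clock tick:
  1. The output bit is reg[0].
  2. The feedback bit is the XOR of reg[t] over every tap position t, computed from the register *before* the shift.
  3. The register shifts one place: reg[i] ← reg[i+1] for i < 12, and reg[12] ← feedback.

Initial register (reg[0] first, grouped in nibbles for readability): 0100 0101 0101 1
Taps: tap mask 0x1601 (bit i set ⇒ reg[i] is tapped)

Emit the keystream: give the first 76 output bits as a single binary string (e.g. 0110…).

k : reg_k → out_k, fb_k
0: 0100010101011 → 0, fb=0
1: 1000101010110 → 1, fb=0
2: 0001010101100 → 0, fb=0
3: 0010101011000 → 0, fb=1
4: 0101010110001 → 0, fb=1
5: 1010101100011 → 1, fb=0
6: 0101011000110 → 0, fb=1
7: 1010110001101 → 1, fb=0
8: 0101100011010 → 0, fb=1
9: 1011000110101 → 1, fb=1
10: 0110001101011 → 0, fb=0
11: 1100011010110 → 1, fb=0
12: 1000110101100 → 1, fb=1
13: 0001101011001 → 0, fb=0
14: 0011010110010 → 0, fb=0
15: 0110101100100 → 0, fb=1
16: 1101011001001 → 1, fb=1
17: 1010110010011 → 1, fb=0
18: 0101100100110 → 0, fb=1
19: 1011001001101 → 1, fb=0
20: 0110010011010 → 0, fb=1
21: 1100100110101 → 1, fb=1
22: 1001001101011 → 1, fb=1
23: 0010011010111 → 0, fb=0
24: 0100110101110 → 0, fb=0
25: 1001101011100 → 1, fb=1
26: 0011010111001 → 0, fb=0
27: 0110101110010 → 0, fb=0
28: 1101011100100 → 1, fb=0
29: 1010111001000 → 1, fb=0
30: 0101110010000 → 0, fb=0
31: 1011100100000 → 1, fb=1
32: 0111001000001 → 0, fb=1
33: 1110010000011 → 1, fb=0
34: 1100100000110 → 1, fb=0
35: 1001000001100 → 1, fb=1
36: 0010000011001 → 0, fb=0
37: 0100000110010 → 0, fb=0
38: 1000001100100 → 1, fb=0
39: 0000011001000 → 0, fb=1
40: 0000110010001 → 0, fb=1
41: 0001100100011 → 0, fb=1
42: 0011001000111 → 0, fb=0
43: 0110010001110 → 0, fb=0
44: 1100100011100 → 1, fb=1
45: 1001000111001 → 1, fb=1
46: 0010001110011 → 0, fb=1
47: 0100011100111 → 0, fb=0
48: 1000111001110 → 1, fb=1
49: 0001110011101 → 0, fb=1
50: 0011100111011 → 0, fb=0
51: 0111001110110 → 0, fb=1
52: 1110011101101 → 1, fb=0
53: 1100111011010 → 1, fb=0
54: 1001110110100 → 1, fb=0
55: 0011101101000 → 0, fb=1
56: 0111011010001 → 0, fb=1
57: 1110110100011 → 1, fb=0
58: 1101101000110 → 1, fb=0
59: 1011010001100 → 1, fb=1
60: 0110100011001 → 0, fb=0
61: 1101000110010 → 1, fb=1
62: 1010001100101 → 1, fb=1
63: 0100011001011 → 0, fb=0
64: 1000110010110 → 1, fb=0
65: 0001100101100 → 0, fb=0
66: 0011001011000 → 0, fb=1
67: 0110010110001 → 0, fb=1
68: 1100101100011 → 1, fb=0
69: 1001011000110 → 1, fb=0
70: 0010110001100 → 0, fb=0
71: 0101100011000 → 0, fb=1
72: 1011000110001 → 1, fb=0
73: 0110001100010 → 0, fb=0
74: 1100011000100 → 1, fb=0
75: 1000110001000 → 1, fb=0

0100010101011000110101100100110101110010000011001000111001110110100011001011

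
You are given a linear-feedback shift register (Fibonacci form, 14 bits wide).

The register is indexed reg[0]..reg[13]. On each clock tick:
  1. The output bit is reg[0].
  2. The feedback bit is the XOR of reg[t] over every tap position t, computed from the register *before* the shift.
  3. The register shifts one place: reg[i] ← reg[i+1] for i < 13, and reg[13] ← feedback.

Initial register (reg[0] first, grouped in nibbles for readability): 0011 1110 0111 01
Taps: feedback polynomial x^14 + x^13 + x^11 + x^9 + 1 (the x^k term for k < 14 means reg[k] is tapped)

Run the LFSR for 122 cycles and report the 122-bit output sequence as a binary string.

step | reg (before) | out | fb
   0 | 00111110011101 | 0 | 1
   1 | 01111100111011 | 0 | 0
   2 | 11111001110110 | 1 | 1
   3 | 11110011101101 | 1 | 1
   4 | 11100111011011 | 1 | 1
   5 | 11001110110111 | 1 | 0
   6 | 10011101101110 | 1 | 0
   7 | 00111011011100 | 0 | 0
   8 | 01110110111000 | 0 | 1
   9 | 11101101110001 | 1 | 1
  10 | 11011011100011 | 1 | 0
  11 | 10110111000110 | 1 | 0
  12 | 01101110001100 | 0 | 1
  13 | 11011100011001 | 1 | 1
  14 | 10111000110011 | 1 | 1
  15 | 01110001100111 | 0 | 0
  16 | 11100011001110 | 1 | 0
  17 | 11000110011100 | 1 | 1
  18 | 10001100111001 | 1 | 1
  19 | 00011001110011 | 0 | 0
  20 | 00110011100110 | 0 | 1
  21 | 01100111001101 | 0 | 0
  22 | 11001110011010 | 1 | 0
  23 | 10011100110100 | 1 | 1
  24 | 00111001101001 | 0 | 1
  25 | 01110011010011 | 0 | 0
  26 | 11100110100110 | 1 | 0
  27 | 11001101001100 | 1 | 0
  28 | 10011010011000 | 1 | 0
  29 | 00110100110000 | 0 | 1
  30 | 01101001100001 | 0 | 1
  31 | 11010011000011 | 1 | 0
  32 | 10100110000110 | 1 | 0
  33 | 01001100001100 | 0 | 1
  34 | 10011000011001 | 1 | 1
  35 | 00110000110011 | 0 | 0
  36 | 01100001100110 | 0 | 1
  37 | 11000011001101 | 1 | 1
  38 | 10000110011011 | 1 | 1
  39 | 00001100110111 | 0 | 1
  40 | 00011001101111 | 0 | 0
  41 | 00110011011110 | 0 | 0
  42 | 01100110111100 | 0 | 0
  43 | 11001101111000 | 1 | 0
  44 | 10011011110000 | 1 | 0
  45 | 00110111100000 | 0 | 0
  46 | 01101111000000 | 0 | 0
  47 | 11011110000000 | 1 | 1
  48 | 10111100000001 | 1 | 0
  49 | 01111000000010 | 0 | 0
  50 | 11110000000100 | 1 | 0
  51 | 11100000001000 | 1 | 1
  52 | 11000000010001 | 1 | 1
  53 | 10000000100011 | 1 | 0
  54 | 00000001000110 | 0 | 1
  55 | 00000010001101 | 0 | 0
  56 | 00000100011010 | 0 | 1
  57 | 00001000110101 | 0 | 1
  58 | 00010001101011 | 0 | 1
  59 | 00100011010111 | 0 | 1
  60 | 01000110101111 | 0 | 0
  61 | 10001101011110 | 1 | 1
  62 | 00011010111101 | 0 | 1
  63 | 00110101111011 | 0 | 0
  64 | 01101011110110 | 0 | 0
  65 | 11010111101100 | 1 | 0
  66 | 10101111011000 | 1 | 0
  67 | 01011110110000 | 0 | 1
  68 | 10111101100001 | 1 | 0
  69 | 01111011000010 | 0 | 0
  70 | 11110110000100 | 1 | 0
  71 | 11101100001000 | 1 | 1
  72 | 11011000010001 | 1 | 1
  73 | 10110000100011 | 1 | 0
  74 | 01100001000110 | 0 | 1
  75 | 11000010001101 | 1 | 1
  76 | 10000100011011 | 1 | 1
  77 | 00001000110111 | 0 | 1
  78 | 00010001101111 | 0 | 0
  79 | 00100011011110 | 0 | 0
  80 | 01000110111100 | 0 | 0
  81 | 10001101111000 | 1 | 0
  82 | 00011011110000 | 0 | 1
  83 | 00110111100001 | 0 | 1
  84 | 01101111000011 | 0 | 1
  85 | 11011110000111 | 1 | 1
  86 | 10111100001111 | 1 | 1
  87 | 01111000011111 | 0 | 1
  88 | 11110000111111 | 1 | 0
  89 | 11100001111110 | 1 | 1
  90 | 11000011111101 | 1 | 0
  91 | 10000111111010 | 1 | 0
  92 | 00001111110100 | 0 | 0
  93 | 00011111101000 | 0 | 0
  94 | 00111111010000 | 0 | 1
  95 | 01111110100001 | 0 | 1
  96 | 11111101000011 | 1 | 0
  97 | 11111010000110 | 1 | 0
  98 | 11110100001100 | 1 | 0
  99 | 11101000011000 | 1 | 0
 100 | 11010000110000 | 1 | 0
 101 | 10100001100000 | 1 | 1
 102 | 01000011000001 | 0 | 1
 103 | 10000110000011 | 1 | 0
 104 | 00001100000110 | 0 | 1
 105 | 00011000001101 | 0 | 0
 106 | 00110000011010 | 0 | 1
 107 | 01100000110101 | 0 | 1
 108 | 11000001101011 | 1 | 0
 109 | 10000011010110 | 1 | 1
 110 | 00000110101101 | 0 | 0
 111 | 00001101011010 | 0 | 1
 112 | 00011010110101 | 0 | 1
 113 | 00110101101011 | 0 | 1
 114 | 01101011010111 | 0 | 1
 115 | 11010110101111 | 1 | 1
 116 | 10101101011111 | 1 | 0
 117 | 01011010111110 | 0 | 0
 118 | 10110101111100 | 1 | 1
 119 | 01101011111001 | 0 | 0
 120 | 11010111110010 | 1 | 0
 121 | 10101111100100 | 1 | 0

00111110011101101110001100111001101001100001100110111100000001000110101111011000010001101111000011111101000011000001101011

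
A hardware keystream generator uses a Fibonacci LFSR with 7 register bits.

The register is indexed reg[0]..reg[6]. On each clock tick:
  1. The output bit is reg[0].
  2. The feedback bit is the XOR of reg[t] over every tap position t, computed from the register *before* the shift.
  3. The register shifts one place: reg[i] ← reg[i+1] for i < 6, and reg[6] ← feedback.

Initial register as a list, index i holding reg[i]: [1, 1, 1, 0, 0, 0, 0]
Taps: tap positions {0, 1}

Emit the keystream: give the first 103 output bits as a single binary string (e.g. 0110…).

step | reg (before) | out | fb
   0 | 1110000 | 1 | 0
   1 | 1100000 | 1 | 0
   2 | 1000000 | 1 | 1
   3 | 0000001 | 0 | 0
   4 | 0000010 | 0 | 0
   5 | 0000100 | 0 | 0
   6 | 0001000 | 0 | 0
   7 | 0010000 | 0 | 0
   8 | 0100000 | 0 | 1
   9 | 1000001 | 1 | 1
  10 | 0000011 | 0 | 0
  11 | 0000110 | 0 | 0
  12 | 0001100 | 0 | 0
  13 | 0011000 | 0 | 0
  14 | 0110000 | 0 | 1
  15 | 1100001 | 1 | 0
  16 | 1000010 | 1 | 1
  17 | 0000101 | 0 | 0
  18 | 0001010 | 0 | 0
  19 | 0010100 | 0 | 0
  20 | 0101000 | 0 | 1
  21 | 1010001 | 1 | 1
  22 | 0100011 | 0 | 1
  23 | 1000111 | 1 | 1
  24 | 0001111 | 0 | 0
  25 | 0011110 | 0 | 0
  26 | 0111100 | 0 | 1
  27 | 1111001 | 1 | 0
  28 | 1110010 | 1 | 0
  29 | 1100100 | 1 | 0
  30 | 1001000 | 1 | 1
  31 | 0010001 | 0 | 0
  32 | 0100010 | 0 | 1
  33 | 1000101 | 1 | 1
  34 | 0001011 | 0 | 0
  35 | 0010110 | 0 | 0
  36 | 0101100 | 0 | 1
  37 | 1011001 | 1 | 1
  38 | 0110011 | 0 | 1
  39 | 1100111 | 1 | 0
  40 | 1001110 | 1 | 1
  41 | 0011101 | 0 | 0
  42 | 0111010 | 0 | 1
  43 | 1110101 | 1 | 0
  44 | 1101010 | 1 | 0
  45 | 1010100 | 1 | 1
  46 | 0101001 | 0 | 1
  47 | 1010011 | 1 | 1
  48 | 0100111 | 0 | 1
  49 | 1001111 | 1 | 1
  50 | 0011111 | 0 | 0
  51 | 0111110 | 0 | 1
  52 | 1111101 | 1 | 0
  53 | 1111010 | 1 | 0
  54 | 1110100 | 1 | 0
  55 | 1101000 | 1 | 0
  56 | 1010000 | 1 | 1
  57 | 0100001 | 0 | 1
  58 | 1000011 | 1 | 1
  59 | 0000111 | 0 | 0
  60 | 0001110 | 0 | 0
  61 | 0011100 | 0 | 0
  62 | 0111000 | 0 | 1
  63 | 1110001 | 1 | 0
  64 | 1100010 | 1 | 0
  65 | 1000100 | 1 | 1
  66 | 0001001 | 0 | 0
  67 | 0010010 | 0 | 0
  68 | 0100100 | 0 | 1
  69 | 1001001 | 1 | 1
  70 | 0010011 | 0 | 0
  71 | 0100110 | 0 | 1
  72 | 1001101 | 1 | 1
  73 | 0011011 | 0 | 0
  74 | 0110110 | 0 | 1
  75 | 1101101 | 1 | 0
  76 | 1011010 | 1 | 1
  77 | 0110101 | 0 | 1
  78 | 1101011 | 1 | 0
  79 | 1010110 | 1 | 1
  80 | 0101101 | 0 | 1
  81 | 1011011 | 1 | 1
  82 | 0110111 | 0 | 1
  83 | 1101111 | 1 | 0
  84 | 1011110 | 1 | 1
  85 | 0111101 | 0 | 1
  86 | 1111011 | 1 | 0
  87 | 1110110 | 1 | 0
  88 | 1101100 | 1 | 0
  89 | 1011000 | 1 | 1
  90 | 0110001 | 0 | 1
  91 | 1100011 | 1 | 0
  92 | 1000110 | 1 | 1
  93 | 0001101 | 0 | 0
  94 | 0011010 | 0 | 0
  95 | 0110100 | 0 | 1
  96 | 1101001 | 1 | 0
  97 | 1010010 | 1 | 1
  98 | 0100101 | 0 | 1
  99 | 1001011 | 1 | 1
 100 | 0010111 | 0 | 0
 101 | 0101110 | 0 | 1
 102 | 1011101 | 1 | 1

1110000001000001100001010001111001000101100111010100111110100001110001001001101101011011110110001101001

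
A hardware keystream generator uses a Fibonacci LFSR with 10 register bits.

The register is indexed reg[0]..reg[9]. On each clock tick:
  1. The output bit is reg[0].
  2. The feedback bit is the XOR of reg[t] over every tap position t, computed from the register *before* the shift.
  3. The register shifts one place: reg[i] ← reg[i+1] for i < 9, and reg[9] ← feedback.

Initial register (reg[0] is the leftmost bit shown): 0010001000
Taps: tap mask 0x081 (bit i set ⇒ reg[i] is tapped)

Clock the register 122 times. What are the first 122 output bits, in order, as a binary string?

00100010000010011011010011110011010101100001011101101000110000100111111101110001111000000111011011000101000100110010000011

tick  register→output (feedback)
  0  0010001000→0 (0)
  1  0100010000→0 (0)
  2  1000100000→1 (1)
  3  0001000001→0 (0)
  4  0010000010→0 (0)
  5  0100000100→0 (1)
  6  1000001001→1 (1)
  7  0000010011→0 (0)
  8  0000100110→0 (1)
  9  0001001101→0 (1)
 10  0010011011→0 (0)
 11  0100110110→0 (1)
 12  1001101101→1 (0)
 13  0011011010→0 (0)
 14  0110110100→0 (1)
 15  1101101001→1 (1)
 16  1011010011→1 (1)
 17  0110100111→0 (1)
 18  1101001111→1 (0)
 19  1010011110→1 (0)
 20  0100111100→0 (1)
 21  1001111001→1 (1)
 22  0011110011→0 (0)
 23  0111100110→0 (1)
 24  1111001101→1 (0)
 25  1110011010→1 (1)
 26  1100110101→1 (0)
 27  1001101010→1 (1)
 28  0011010101→0 (1)
 29  0110101011→0 (0)
 30  1101010110→1 (0)
 31  1010101100→1 (0)
 32  0101011000→0 (0)
 33  1010110000→1 (1)
 34  0101100001→0 (0)
 35  1011000010→1 (1)
 36  0110000101→0 (1)
 37  1100001011→1 (1)
 38  1000010111→1 (0)
 39  0000101110→0 (1)
 40  0001011101→0 (1)
 41  0010111011→0 (0)
 42  0101110110→0 (1)
 43  1011101101→1 (0)
 44  0111011010→0 (0)
 45  1110110100→1 (0)
 46  1101101000→1 (1)
 47  1011010001→1 (1)
 48  0110100011→0 (0)
 49  1101000110→1 (0)
 50  1010001100→1 (0)
 51  0100011000→0 (0)
 52  1000110000→1 (1)
 53  0001100001→0 (0)
 54  0011000010→0 (0)
 55  0110000100→0 (1)
 56  1100001001→1 (1)
 57  1000010011→1 (1)
 58  0000100111→0 (1)
 59  0001001111→0 (1)
 60  0010011111→0 (1)
 61  0100111111→0 (1)
 62  1001111111→1 (0)
 63  0011111110→0 (1)
 64  0111111101→0 (1)
 65  1111111011→1 (1)
 66  1111110111→1 (0)
 67  1111101110→1 (0)
 68  1111011100→1 (0)
 69  1110111000→1 (1)
 70  1101110001→1 (1)
 71  1011100011→1 (1)
 72  0111000111→0 (1)
 73  1110001111→1 (0)
 74  1100011110→1 (0)
 75  1000111100→1 (0)
 76  0001111000→0 (0)
 77  0011110000→0 (0)
 78  0111100000→0 (0)
 79  1111000000→1 (1)
 80  1110000001→1 (1)
 81  1100000011→1 (1)
 82  1000000111→1 (0)
 83  0000001110→0 (1)
 84  0000011101→0 (1)
 85  0000111011→0 (0)
 86  0001110110→0 (1)
 87  0011101101→0 (1)
 88  0111011011→0 (0)
 89  1110110110→1 (0)
 90  1101101100→1 (0)
 91  1011011000→1 (1)
 92  0110110001→0 (0)
 93  1101100010→1 (1)
 94  1011000101→1 (0)
 95  0110001010→0 (0)
 96  1100010100→1 (0)
 97  1000101000→1 (1)
 98  0001010001→0 (0)
 99  0010100010→0 (0)
100  0101000100→0 (1)
101  1010001001→1 (1)
102  0100010011→0 (0)
103  1000100110→1 (0)
104  0001001100→0 (1)
105  0010011001→0 (0)
106  0100110010→0 (0)
107  1001100100→1 (0)
108  0011001000→0 (0)
109  0110010000→0 (0)
110  1100100000→1 (1)
111  1001000001→1 (1)
112  0010000011→0 (0)
113  0100000110→0 (1)
114  1000001101→1 (0)
115  0000011010→0 (0)
116  0000110100→0 (1)
117  0001101001→0 (0)
118  0011010010→0 (0)
119  0110100100→0 (1)
120  1101001001→1 (1)
121  1010010011→1 (1)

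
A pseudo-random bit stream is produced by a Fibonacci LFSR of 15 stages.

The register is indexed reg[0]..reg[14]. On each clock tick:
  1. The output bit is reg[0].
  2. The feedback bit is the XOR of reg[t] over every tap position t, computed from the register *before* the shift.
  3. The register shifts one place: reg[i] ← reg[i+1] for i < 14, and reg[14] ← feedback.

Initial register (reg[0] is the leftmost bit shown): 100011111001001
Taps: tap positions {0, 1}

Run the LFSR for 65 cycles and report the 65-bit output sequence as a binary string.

10001111100100110010000101101010110001110111111010010011000001110

tick  register→output (feedback)
  0  100011111001001→1 (1)
  1  000111110010011→0 (0)
  2  001111100100110→0 (0)
  3  011111001001100→0 (1)
  4  111110010011001→1 (0)
  5  111100100110010→1 (0)
  6  111001001100100→1 (0)
  7  110010011001000→1 (0)
  8  100100110010000→1 (1)
  9  001001100100001→0 (0)
 10  010011001000010→0 (1)
 11  100110010000101→1 (1)
 12  001100100001011→0 (0)
 13  011001000010110→0 (1)
 14  110010000101101→1 (0)
 15  100100001011010→1 (1)
 16  001000010110101→0 (0)
 17  010000101101010→0 (1)
 18  100001011010101→1 (1)
 19  000010110101011→0 (0)
 20  000101101010110→0 (0)
 21  001011010101100→0 (0)
 22  010110101011000→0 (1)
 23  101101010110001→1 (1)
 24  011010101100011→0 (1)
 25  110101011000111→1 (0)
 26  101010110001110→1 (1)
 27  010101100011101→0 (1)
 28  101011000111011→1 (1)
 29  010110001110111→0 (1)
 30  101100011101111→1 (1)
 31  011000111011111→0 (1)
 32  110001110111111→1 (0)
 33  100011101111110→1 (1)
 34  000111011111101→0 (0)
 35  001110111111010→0 (0)
 36  011101111110100→0 (1)
 37  111011111101001→1 (0)
 38  110111111010010→1 (0)
 39  101111110100100→1 (1)
 40  011111101001001→0 (1)
 41  111111010010011→1 (0)
 42  111110100100110→1 (0)
 43  111101001001100→1 (0)
 44  111010010011000→1 (0)
 45  110100100110000→1 (0)
 46  101001001100000→1 (1)
 47  010010011000001→0 (1)
 48  100100110000011→1 (1)
 49  001001100000111→0 (0)
 50  010011000001110→0 (1)
 51  100110000011101→1 (1)
 52  001100000111011→0 (0)
 53  011000001110110→0 (1)
 54  110000011101101→1 (0)
 55  100000111011010→1 (1)
 56  000001110110101→0 (0)
 57  000011101101010→0 (0)
 58  000111011010100→0 (0)
 59  001110110101000→0 (0)
 60  011101101010000→0 (1)
 61  111011010100001→1 (0)
 62  110110101000010→1 (0)
 63  101101010000100→1 (1)
 64  011010100001001→0 (1)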